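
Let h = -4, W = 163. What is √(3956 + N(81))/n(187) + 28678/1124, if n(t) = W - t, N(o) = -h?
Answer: 14339/562 - √110/4 ≈ 22.892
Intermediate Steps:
N(o) = 4 (N(o) = -1*(-4) = 4)
n(t) = 163 - t
√(3956 + N(81))/n(187) + 28678/1124 = √(3956 + 4)/(163 - 1*187) + 28678/1124 = √3960/(163 - 187) + 28678*(1/1124) = (6*√110)/(-24) + 14339/562 = (6*√110)*(-1/24) + 14339/562 = -√110/4 + 14339/562 = 14339/562 - √110/4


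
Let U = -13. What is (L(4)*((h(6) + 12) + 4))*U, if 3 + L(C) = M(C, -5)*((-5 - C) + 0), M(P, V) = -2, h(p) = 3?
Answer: -3705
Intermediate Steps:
L(C) = 7 + 2*C (L(C) = -3 - 2*((-5 - C) + 0) = -3 - 2*(-5 - C) = -3 + (10 + 2*C) = 7 + 2*C)
(L(4)*((h(6) + 12) + 4))*U = ((7 + 2*4)*((3 + 12) + 4))*(-13) = ((7 + 8)*(15 + 4))*(-13) = (15*19)*(-13) = 285*(-13) = -3705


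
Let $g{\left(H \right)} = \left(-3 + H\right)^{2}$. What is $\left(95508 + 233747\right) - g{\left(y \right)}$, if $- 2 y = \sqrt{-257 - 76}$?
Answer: $\frac{1317317}{4} - 9 i \sqrt{37} \approx 3.2933 \cdot 10^{5} - 54.745 i$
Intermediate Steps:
$y = - \frac{3 i \sqrt{37}}{2}$ ($y = - \frac{\sqrt{-257 - 76}}{2} = - \frac{\sqrt{-333}}{2} = - \frac{3 i \sqrt{37}}{2} \approx - 9.1241 i$)
$\left(95508 + 233747\right) - g{\left(y \right)} = \left(95508 + 233747\right) - \left(-3 - \frac{3 i \sqrt{37}}{2}\right)^{2} = 329255 - \left(-3 - \frac{3 i \sqrt{37}}{2}\right)^{2}$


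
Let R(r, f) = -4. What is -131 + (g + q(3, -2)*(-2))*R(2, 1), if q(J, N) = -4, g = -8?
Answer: -131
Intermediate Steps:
-131 + (g + q(3, -2)*(-2))*R(2, 1) = -131 + (-8 - 4*(-2))*(-4) = -131 + (-8 + 8)*(-4) = -131 + 0*(-4) = -131 + 0 = -131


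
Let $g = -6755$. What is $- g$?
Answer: $6755$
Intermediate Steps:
$- g = \left(-1\right) \left(-6755\right) = 6755$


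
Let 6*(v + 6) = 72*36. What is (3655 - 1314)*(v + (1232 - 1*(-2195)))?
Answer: 9019873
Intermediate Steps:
v = 426 (v = -6 + (72*36)/6 = -6 + (⅙)*2592 = -6 + 432 = 426)
(3655 - 1314)*(v + (1232 - 1*(-2195))) = (3655 - 1314)*(426 + (1232 - 1*(-2195))) = 2341*(426 + (1232 + 2195)) = 2341*(426 + 3427) = 2341*3853 = 9019873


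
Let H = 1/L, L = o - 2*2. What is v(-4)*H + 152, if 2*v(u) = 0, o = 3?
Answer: 152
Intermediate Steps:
v(u) = 0 (v(u) = (1/2)*0 = 0)
L = -1 (L = 3 - 2*2 = 3 - 4 = -1)
H = -1 (H = 1/(-1) = -1)
v(-4)*H + 152 = 0*(-1) + 152 = 0 + 152 = 152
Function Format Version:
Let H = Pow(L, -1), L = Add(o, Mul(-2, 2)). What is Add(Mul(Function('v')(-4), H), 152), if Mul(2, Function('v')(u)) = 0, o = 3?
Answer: 152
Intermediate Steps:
Function('v')(u) = 0 (Function('v')(u) = Mul(Rational(1, 2), 0) = 0)
L = -1 (L = Add(3, Mul(-2, 2)) = Add(3, -4) = -1)
H = -1 (H = Pow(-1, -1) = -1)
Add(Mul(Function('v')(-4), H), 152) = Add(Mul(0, -1), 152) = Add(0, 152) = 152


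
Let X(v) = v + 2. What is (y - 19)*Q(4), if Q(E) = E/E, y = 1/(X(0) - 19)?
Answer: -324/17 ≈ -19.059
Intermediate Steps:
X(v) = 2 + v
y = -1/17 (y = 1/((2 + 0) - 19) = 1/(2 - 19) = 1/(-17) = -1/17 ≈ -0.058824)
Q(E) = 1
(y - 19)*Q(4) = (-1/17 - 19)*1 = -324/17*1 = -324/17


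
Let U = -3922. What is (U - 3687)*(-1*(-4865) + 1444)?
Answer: -48005181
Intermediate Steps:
(U - 3687)*(-1*(-4865) + 1444) = (-3922 - 3687)*(-1*(-4865) + 1444) = -7609*(4865 + 1444) = -7609*6309 = -48005181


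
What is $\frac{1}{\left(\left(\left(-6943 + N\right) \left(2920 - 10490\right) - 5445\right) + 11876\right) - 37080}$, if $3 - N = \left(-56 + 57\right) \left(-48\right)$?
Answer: $\frac{1}{52141791} \approx 1.9178 \cdot 10^{-8}$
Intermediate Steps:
$N = 51$ ($N = 3 - \left(-56 + 57\right) \left(-48\right) = 3 - 1 \left(-48\right) = 3 - -48 = 3 + 48 = 51$)
$\frac{1}{\left(\left(\left(-6943 + N\right) \left(2920 - 10490\right) - 5445\right) + 11876\right) - 37080} = \frac{1}{\left(\left(\left(-6943 + 51\right) \left(2920 - 10490\right) - 5445\right) + 11876\right) - 37080} = \frac{1}{\left(\left(\left(-6892\right) \left(-7570\right) - 5445\right) + 11876\right) - 37080} = \frac{1}{\left(\left(52172440 - 5445\right) + 11876\right) - 37080} = \frac{1}{\left(52166995 + 11876\right) - 37080} = \frac{1}{52178871 - 37080} = \frac{1}{52141791}$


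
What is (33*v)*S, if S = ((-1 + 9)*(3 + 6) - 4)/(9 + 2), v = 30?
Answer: 6120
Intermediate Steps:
S = 68/11 (S = (8*9 - 4)/11 = (72 - 4)*(1/11) = 68*(1/11) = 68/11 ≈ 6.1818)
(33*v)*S = (33*30)*(68/11) = 990*(68/11) = 6120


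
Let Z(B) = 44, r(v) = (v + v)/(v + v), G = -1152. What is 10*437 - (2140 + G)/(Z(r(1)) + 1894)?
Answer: 222844/51 ≈ 4369.5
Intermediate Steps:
r(v) = 1 (r(v) = (2*v)/((2*v)) = (2*v)*(1/(2*v)) = 1)
10*437 - (2140 + G)/(Z(r(1)) + 1894) = 10*437 - (2140 - 1152)/(44 + 1894) = 4370 - 988/1938 = 4370 - 1*26/51 = 4370 - 26/51 = 222844/51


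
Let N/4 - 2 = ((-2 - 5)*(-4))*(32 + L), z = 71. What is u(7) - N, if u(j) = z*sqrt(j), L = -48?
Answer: 1784 + 71*sqrt(7) ≈ 1971.8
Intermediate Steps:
u(j) = 71*sqrt(j)
N = -1784 (N = 8 + 4*(((-2 - 5)*(-4))*(32 - 48)) = 8 + 4*(-7*(-4)*(-16)) = 8 + 4*(28*(-16)) = 8 + 4*(-448) = 8 - 1792 = -1784)
u(7) - N = 71*sqrt(7) - 1*(-1784) = 71*sqrt(7) + 1784 = 1784 + 71*sqrt(7)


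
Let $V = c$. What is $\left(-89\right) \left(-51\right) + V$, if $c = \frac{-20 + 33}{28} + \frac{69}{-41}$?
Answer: $\frac{5209373}{1148} \approx 4537.8$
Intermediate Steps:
$c = - \frac{1399}{1148}$ ($c = 13 \cdot \frac{1}{28} + 69 \left(- \frac{1}{41}\right) = \frac{13}{28} - \frac{69}{41} = - \frac{1399}{1148} \approx -1.2186$)
$V = - \frac{1399}{1148} \approx -1.2186$
$\left(-89\right) \left(-51\right) + V = \left(-89\right) \left(-51\right) - \frac{1399}{1148} = 4539 - \frac{1399}{1148} = \frac{5209373}{1148}$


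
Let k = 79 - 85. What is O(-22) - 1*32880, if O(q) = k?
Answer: -32886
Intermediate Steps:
k = -6
O(q) = -6
O(-22) - 1*32880 = -6 - 1*32880 = -6 - 32880 = -32886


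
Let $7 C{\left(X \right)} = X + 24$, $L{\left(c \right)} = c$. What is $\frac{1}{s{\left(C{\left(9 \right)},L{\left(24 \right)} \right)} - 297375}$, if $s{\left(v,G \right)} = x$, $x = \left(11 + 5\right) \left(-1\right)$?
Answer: $- \frac{1}{297391} \approx -3.3626 \cdot 10^{-6}$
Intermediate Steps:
$C{\left(X \right)} = \frac{24}{7} + \frac{X}{7}$ ($C{\left(X \right)} = \frac{X + 24}{7} = \frac{24 + X}{7} = \frac{24}{7} + \frac{X}{7}$)
$x = -16$ ($x = 16 \left(-1\right) = -16$)
$s{\left(v,G \right)} = -16$
$\frac{1}{s{\left(C{\left(9 \right)},L{\left(24 \right)} \right)} - 297375} = \frac{1}{-16 - 297375} = \frac{1}{-297391} = - \frac{1}{297391}$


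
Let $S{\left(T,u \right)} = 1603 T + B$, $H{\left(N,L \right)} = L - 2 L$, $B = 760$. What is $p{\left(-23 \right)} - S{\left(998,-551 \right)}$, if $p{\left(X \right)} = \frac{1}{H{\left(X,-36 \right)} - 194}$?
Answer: $- \frac{252887533}{158} \approx -1.6006 \cdot 10^{6}$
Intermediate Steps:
$H{\left(N,L \right)} = - L$
$S{\left(T,u \right)} = 760 + 1603 T$ ($S{\left(T,u \right)} = 1603 T + 760 = 760 + 1603 T$)
$p{\left(X \right)} = - \frac{1}{158}$ ($p{\left(X \right)} = \frac{1}{\left(-1\right) \left(-36\right) - 194} = \frac{1}{36 - 194} = \frac{1}{-158} = - \frac{1}{158}$)
$p{\left(-23 \right)} - S{\left(998,-551 \right)} = - \frac{1}{158} - \left(760 + 1603 \cdot 998\right) = - \frac{1}{158} - \left(760 + 1599794\right) = - \frac{1}{158} - 1600554 = - \frac{252887533}{158}$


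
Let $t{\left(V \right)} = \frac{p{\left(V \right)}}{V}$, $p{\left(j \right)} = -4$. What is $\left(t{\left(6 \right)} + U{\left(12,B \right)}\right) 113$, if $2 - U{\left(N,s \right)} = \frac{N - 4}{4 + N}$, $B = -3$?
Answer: $\frac{565}{6} \approx 94.167$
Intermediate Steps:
$U{\left(N,s \right)} = 2 - \frac{-4 + N}{4 + N}$ ($U{\left(N,s \right)} = 2 - \frac{N - 4}{4 + N} = 2 - \frac{-4 + N}{4 + N}$)
$t{\left(V \right)} = - \frac{4}{V}$
$\left(t{\left(6 \right)} + U{\left(12,B \right)}\right) 113 = \left(- \frac{4}{6} + \frac{12 + 12}{4 + 12}\right) 113 = \left(\left(-4\right) \frac{1}{6} + \frac{1}{16} \cdot 24\right) 113 = \left(- \frac{2}{3} + \frac{1}{16} \cdot 24\right) 113 = \left(- \frac{2}{3} + \frac{3}{2}\right) 113 = \frac{5}{6} \cdot 113 = \frac{565}{6}$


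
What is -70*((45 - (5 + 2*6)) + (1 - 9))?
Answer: -1400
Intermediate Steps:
-70*((45 - (5 + 2*6)) + (1 - 9)) = -70*((45 - (5 + 12)) - 8) = -70*((45 - 1*17) - 8) = -70*((45 - 17) - 8) = -70*(28 - 8) = -70*20 = -1400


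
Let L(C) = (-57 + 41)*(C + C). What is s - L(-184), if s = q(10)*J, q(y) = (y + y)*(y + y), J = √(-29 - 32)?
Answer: -5888 + 400*I*√61 ≈ -5888.0 + 3124.1*I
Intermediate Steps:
L(C) = -32*C
J = I*√61 (J = √(-61) = I*√61 ≈ 7.8102*I)
q(y) = 4*y² (q(y) = (2*y)*(2*y) = 4*y²)
s = 400*I*√61 (s = (4*10²)*(I*√61) = (4*100)*(I*√61) = 400*(I*√61) = 400*I*√61 ≈ 3124.1*I)
s - L(-184) = 400*I*√61 - (-32)*(-184) = 400*I*√61 - 1*5888 = 400*I*√61 - 5888 = -5888 + 400*I*√61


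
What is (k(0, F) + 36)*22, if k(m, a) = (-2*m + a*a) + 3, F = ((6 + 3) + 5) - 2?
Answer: 4026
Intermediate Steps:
F = 12 (F = (9 + 5) - 2 = 14 - 2 = 12)
k(m, a) = 3 + a**2 - 2*m (k(m, a) = (-2*m + a**2) + 3 = (a**2 - 2*m) + 3 = 3 + a**2 - 2*m)
(k(0, F) + 36)*22 = ((3 + 12**2 - 2*0) + 36)*22 = ((3 + 144 + 0) + 36)*22 = (147 + 36)*22 = 183*22 = 4026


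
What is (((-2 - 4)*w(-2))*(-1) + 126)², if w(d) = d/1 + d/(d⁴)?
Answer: 205209/16 ≈ 12826.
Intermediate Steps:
w(d) = d + d⁻³ (w(d) = d*1 + d/d⁴ = d + d⁻³)
(((-2 - 4)*w(-2))*(-1) + 126)² = (((-2 - 4)*(-2 + (-2)⁻³))*(-1) + 126)² = (-6*(-2 - ⅛)*(-1) + 126)² = (-6*(-17/8)*(-1) + 126)² = ((51/4)*(-1) + 126)² = (-51/4 + 126)² = (453/4)² = 205209/16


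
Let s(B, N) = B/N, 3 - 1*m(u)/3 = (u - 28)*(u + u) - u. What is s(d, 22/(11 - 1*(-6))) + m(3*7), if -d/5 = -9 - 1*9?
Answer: 11259/11 ≈ 1023.5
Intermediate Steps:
m(u) = 9 + 3*u - 6*u*(-28 + u) (m(u) = 9 - 3*((u - 28)*(u + u) - u) = 9 - 3*((-28 + u)*(2*u) - u) = 9 - 3*(2*u*(-28 + u) - u) = 9 - 3*(-u + 2*u*(-28 + u)) = 9 + (3*u - 6*u*(-28 + u)) = 9 + 3*u - 6*u*(-28 + u))
d = 90 (d = -5*(-9 - 1*9) = -5*(-9 - 9) = -5*(-18) = 90)
s(d, 22/(11 - 1*(-6))) + m(3*7) = 90/((22/(11 - 1*(-6)))) + (9 - 6*(3*7)² + 171*(3*7)) = 90/((22/(11 + 6))) + (9 - 6*21² + 171*21) = 90/((22/17)) + (9 - 6*441 + 3591) = 90/((22*(1/17))) + (9 - 2646 + 3591) = 90/(22/17) + 954 = 90*(17/22) + 954 = 765/11 + 954 = 11259/11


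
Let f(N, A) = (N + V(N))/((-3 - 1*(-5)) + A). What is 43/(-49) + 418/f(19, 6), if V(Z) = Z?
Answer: 4269/49 ≈ 87.122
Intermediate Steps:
f(N, A) = 2*N/(2 + A) (f(N, A) = (N + N)/((-3 - 1*(-5)) + A) = (2*N)/((-3 + 5) + A) = (2*N)/(2 + A) = 2*N/(2 + A))
43/(-49) + 418/f(19, 6) = 43/(-49) + 418/((2*19/(2 + 6))) = 43*(-1/49) + 418/((2*19/8)) = -43/49 + 418/((2*19*(⅛))) = -43/49 + 418/(19/4) = -43/49 + 418*(4/19) = -43/49 + 88 = 4269/49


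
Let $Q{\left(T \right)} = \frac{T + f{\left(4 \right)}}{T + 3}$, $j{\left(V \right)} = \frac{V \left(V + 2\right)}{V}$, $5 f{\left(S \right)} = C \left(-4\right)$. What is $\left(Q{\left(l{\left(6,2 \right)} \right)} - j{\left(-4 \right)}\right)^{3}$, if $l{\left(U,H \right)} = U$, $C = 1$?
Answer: $\frac{1560896}{91125} \approx 17.129$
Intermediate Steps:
$f{\left(S \right)} = - \frac{4}{5}$ ($f{\left(S \right)} = \frac{1 \left(-4\right)}{5} = \frac{1}{5} \left(-4\right) = - \frac{4}{5}$)
$j{\left(V \right)} = 2 + V$ ($j{\left(V \right)} = \frac{V \left(2 + V\right)}{V} = 2 + V$)
$Q{\left(T \right)} = \frac{- \frac{4}{5} + T}{3 + T}$ ($Q{\left(T \right)} = \frac{T - \frac{4}{5}}{T + 3} = \frac{- \frac{4}{5} + T}{3 + T}$)
$\left(Q{\left(l{\left(6,2 \right)} \right)} - j{\left(-4 \right)}\right)^{3} = \left(\frac{- \frac{4}{5} + 6}{3 + 6} - \left(2 - 4\right)\right)^{3} = \left(\frac{1}{9} \cdot \frac{26}{5} - -2\right)^{3} = \left(\frac{1}{9} \cdot \frac{26}{5} + 2\right)^{3} = \left(\frac{26}{45} + 2\right)^{3} = \left(\frac{116}{45}\right)^{3} = \frac{1560896}{91125}$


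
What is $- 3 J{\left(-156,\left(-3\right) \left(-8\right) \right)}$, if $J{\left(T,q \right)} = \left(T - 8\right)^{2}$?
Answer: $-80688$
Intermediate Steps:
$J{\left(T,q \right)} = \left(-8 + T\right)^{2}$
$- 3 J{\left(-156,\left(-3\right) \left(-8\right) \right)} = - 3 \left(-8 - 156\right)^{2} = - 3 \left(-164\right)^{2} = \left(-3\right) 26896 = -80688$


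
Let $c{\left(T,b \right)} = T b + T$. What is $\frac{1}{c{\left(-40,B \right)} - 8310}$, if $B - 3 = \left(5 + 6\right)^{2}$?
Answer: $- \frac{1}{13310} \approx -7.5131 \cdot 10^{-5}$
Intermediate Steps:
$B = 124$ ($B = 3 + \left(5 + 6\right)^{2} = 3 + 11^{2} = 3 + 121 = 124$)
$c{\left(T,b \right)} = T + T b$
$\frac{1}{c{\left(-40,B \right)} - 8310} = \frac{1}{- 40 \left(1 + 124\right) - 8310} = \frac{1}{\left(-40\right) 125 - 8310} = \frac{1}{-5000 - 8310} = \frac{1}{-13310} = - \frac{1}{13310}$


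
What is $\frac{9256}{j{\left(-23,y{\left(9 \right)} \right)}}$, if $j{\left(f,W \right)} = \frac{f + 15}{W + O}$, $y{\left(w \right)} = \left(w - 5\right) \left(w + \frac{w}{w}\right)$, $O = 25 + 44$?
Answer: $-126113$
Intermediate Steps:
$O = 69$
$y{\left(w \right)} = \left(1 + w\right) \left(-5 + w\right)$ ($y{\left(w \right)} = \left(-5 + w\right) \left(w + 1\right) = \left(-5 + w\right) \left(1 + w\right) = \left(1 + w\right) \left(-5 + w\right)$)
$j{\left(f,W \right)} = \frac{15 + f}{69 + W}$ ($j{\left(f,W \right)} = \frac{f + 15}{W + 69} = \frac{15 + f}{69 + W}$)
$\frac{9256}{j{\left(-23,y{\left(9 \right)} \right)}} = \frac{9256}{\frac{1}{69 - \left(41 - 81\right)} \left(15 - 23\right)} = \frac{9256}{\frac{1}{69 - -40} \left(-8\right)} = \frac{9256}{\frac{1}{69 + 40} \left(-8\right)} = \frac{9256}{\frac{1}{109} \left(-8\right)} = \frac{9256}{- \frac{8}{109}} = 9256 \left(- \frac{109}{8}\right) = -126113$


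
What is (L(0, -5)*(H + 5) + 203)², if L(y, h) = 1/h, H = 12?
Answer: 996004/25 ≈ 39840.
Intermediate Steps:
(L(0, -5)*(H + 5) + 203)² = ((12 + 5)/(-5) + 203)² = (-⅕*17 + 203)² = (-17/5 + 203)² = (998/5)² = 996004/25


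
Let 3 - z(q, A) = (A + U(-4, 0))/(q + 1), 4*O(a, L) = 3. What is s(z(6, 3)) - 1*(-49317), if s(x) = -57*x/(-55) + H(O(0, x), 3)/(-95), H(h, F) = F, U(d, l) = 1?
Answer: 72154407/1463 ≈ 49320.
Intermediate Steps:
O(a, L) = ¾ (O(a, L) = (¼)*3 = ¾)
z(q, A) = 3 - (1 + A)/(1 + q) (z(q, A) = 3 - (A + 1)/(q + 1) = 3 - (1 + A)/(1 + q))
s(x) = -3/95 + 57*x/55 (s(x) = -57*x/(-55) + 3/(-95) = -57*x*(-1/55) + 3*(-1/95) = 57*x/55 - 3/95 = -3/95 + 57*x/55)
s(z(6, 3)) - 1*(-49317) = (-3/95 + 57*((2 - 1*3 + 3*6)/(1 + 6))/55) - 1*(-49317) = (-3/95 + 57*((2 - 3 + 18)/7)/55) + 49317 = (-3/95 + 57*((⅐)*17)/55) + 49317 = (-3/95 + (57/55)*(17/7)) + 49317 = (-3/95 + 969/385) + 49317 = 3636/1463 + 49317 = 72154407/1463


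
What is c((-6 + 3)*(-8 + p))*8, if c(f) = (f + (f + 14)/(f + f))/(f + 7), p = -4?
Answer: 2642/387 ≈ 6.8269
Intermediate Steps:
c(f) = (f + (14 + f)/(2*f))/(7 + f) (c(f) = (f + (14 + f)/((2*f)))/(7 + f) = (f + (14 + f)*(1/(2*f)))/(7 + f) = (f + (14 + f)/(2*f))/(7 + f))
c((-6 + 3)*(-8 + p))*8 = ((7 + ((-6 + 3)*(-8 - 4))² + ((-6 + 3)*(-8 - 4))/2)/((((-6 + 3)*(-8 - 4)))*(7 + (-6 + 3)*(-8 - 4))))*8 = ((7 + (-3*(-12))² + (-3*(-12))/2)/(((-3*(-12)))*(7 - 3*(-12))))*8 = ((7 + 36² + (½)*36)/(36*(7 + 36)))*8 = ((1/36)*(7 + 1296 + 18)/43)*8 = ((1/36)*(1/43)*1321)*8 = (1321/1548)*8 = 2642/387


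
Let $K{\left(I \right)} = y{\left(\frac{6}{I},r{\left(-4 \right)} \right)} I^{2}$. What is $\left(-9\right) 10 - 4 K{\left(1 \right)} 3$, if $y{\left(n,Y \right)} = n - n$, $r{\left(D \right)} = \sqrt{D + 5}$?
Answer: $0$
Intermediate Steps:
$r{\left(D \right)} = \sqrt{5 + D}$
$y{\left(n,Y \right)} = 0$
$K{\left(I \right)} = 0$ ($K{\left(I \right)} = 0 I^{2} = 0$)
$\left(-9\right) 10 - 4 K{\left(1 \right)} 3 = \left(-9\right) 10 \left(-4\right) 0 \cdot 3 = - 90 \cdot 0 \cdot 3 = \left(-90\right) 0 = 0$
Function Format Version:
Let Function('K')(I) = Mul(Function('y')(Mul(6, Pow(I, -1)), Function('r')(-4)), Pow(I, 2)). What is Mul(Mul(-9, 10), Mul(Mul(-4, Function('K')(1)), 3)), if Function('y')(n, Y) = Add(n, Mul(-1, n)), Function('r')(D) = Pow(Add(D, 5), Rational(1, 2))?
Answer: 0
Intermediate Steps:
Function('r')(D) = Pow(Add(5, D), Rational(1, 2))
Function('y')(n, Y) = 0
Function('K')(I) = 0 (Function('K')(I) = Mul(0, Pow(I, 2)) = 0)
Mul(Mul(-9, 10), Mul(Mul(-4, Function('K')(1)), 3)) = Mul(Mul(-9, 10), Mul(Mul(-4, 0), 3)) = Mul(-90, Mul(0, 3)) = Mul(-90, 0) = 0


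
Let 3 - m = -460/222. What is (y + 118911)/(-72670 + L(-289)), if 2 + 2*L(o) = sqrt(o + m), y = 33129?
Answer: -122642777124/58619924863 - 15204*I*sqrt(874569)/58619924863 ≈ -2.0922 - 0.00024255*I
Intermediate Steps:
m = 563/111 (m = 3 - (-460)/222 = 3 - 1*(-230/111) = 3 + 230/111 = 563/111 ≈ 5.0721)
L(o) = -1 + sqrt(563/111 + o)/2 (L(o) = -1 + sqrt(o + 563/111)/2 = -1 + sqrt(563/111 + o)/2)
(y + 118911)/(-72670 + L(-289)) = (33129 + 118911)/(-72670 + (-1 + sqrt(62493 + 12321*(-289))/222)) = 152040/(-72670 + (-1 + sqrt(62493 - 3560769)/222)) = 152040/(-72670 + (-1 + sqrt(-3498276)/222)) = 152040/(-72670 + (-1 + (2*I*sqrt(874569))/222)) = 152040/(-72670 + (-1 + I*sqrt(874569)/111)) = 152040/(-72671 + I*sqrt(874569)/111)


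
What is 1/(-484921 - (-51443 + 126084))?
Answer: -1/559562 ≈ -1.7871e-6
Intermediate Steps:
1/(-484921 - (-51443 + 126084)) = 1/(-484921 - 1*74641) = 1/(-484921 - 74641) = 1/(-559562) = -1/559562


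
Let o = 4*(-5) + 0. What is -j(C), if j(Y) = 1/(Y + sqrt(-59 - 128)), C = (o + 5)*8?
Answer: 120/14587 + I*sqrt(187)/14587 ≈ 0.0082265 + 0.00093746*I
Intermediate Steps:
o = -20 (o = -20 + 0 = -20)
C = -120 (C = (-20 + 5)*8 = -15*8 = -120)
j(Y) = 1/(Y + I*sqrt(187)) (j(Y) = 1/(Y + sqrt(-187)) = 1/(Y + I*sqrt(187)))
-j(C) = -1/(-120 + I*sqrt(187))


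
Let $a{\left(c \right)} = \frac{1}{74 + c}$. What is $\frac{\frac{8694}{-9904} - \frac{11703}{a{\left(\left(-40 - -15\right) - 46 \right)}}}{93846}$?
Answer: $- \frac{57954705}{154908464} \approx -0.37412$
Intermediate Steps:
$\frac{\frac{8694}{-9904} - \frac{11703}{a{\left(\left(-40 - -15\right) - 46 \right)}}}{93846} = \frac{\frac{8694}{-9904} - \frac{11703}{\frac{1}{74 - 71}}}{93846} = \left(8694 \left(- \frac{1}{9904}\right) - \frac{11703}{\frac{1}{74 + \left(\left(-40 + 15\right) - 46\right)}}\right) \frac{1}{93846} = \left(- \frac{4347}{4952} - \frac{11703}{\frac{1}{74 - 71}}\right) \frac{1}{93846} = \left(- \frac{4347}{4952} - \frac{11703}{\frac{1}{3}}\right) \frac{1}{93846} = \left(- \frac{4347}{4952} - 11703 \frac{1}{\frac{1}{3}}\right) \frac{1}{93846} = \left(- \frac{4347}{4952} - 35109\right) \frac{1}{93846} = \left(- \frac{173864115}{4952}\right) \frac{1}{93846} = - \frac{57954705}{154908464}$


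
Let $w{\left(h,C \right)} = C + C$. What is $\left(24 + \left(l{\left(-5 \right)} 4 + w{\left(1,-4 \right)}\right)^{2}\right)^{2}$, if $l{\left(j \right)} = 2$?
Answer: $576$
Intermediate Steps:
$w{\left(h,C \right)} = 2 C$
$\left(24 + \left(l{\left(-5 \right)} 4 + w{\left(1,-4 \right)}\right)^{2}\right)^{2} = \left(24 + \left(2 \cdot 4 + 2 \left(-4\right)\right)^{2}\right)^{2} = \left(24 + \left(8 - 8\right)^{2}\right)^{2} = \left(24 + 0^{2}\right)^{2} = \left(24 + 0\right)^{2} = 24^{2} = 576$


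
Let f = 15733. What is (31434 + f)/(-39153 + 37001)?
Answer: -47167/2152 ≈ -21.918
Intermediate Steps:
(31434 + f)/(-39153 + 37001) = (31434 + 15733)/(-39153 + 37001) = 47167/(-2152) = 47167*(-1/2152) = -47167/2152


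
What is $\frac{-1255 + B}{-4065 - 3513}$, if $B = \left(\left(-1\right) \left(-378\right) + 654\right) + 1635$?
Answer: $- \frac{706}{3789} \approx -0.18633$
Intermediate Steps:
$B = 2667$ ($B = \left(378 + 654\right) + 1635 = 1032 + 1635 = 2667$)
$\frac{-1255 + B}{-4065 - 3513} = \frac{-1255 + 2667}{-4065 - 3513} = \frac{1412}{-7578} = 1412 \left(- \frac{1}{7578}\right) = - \frac{706}{3789}$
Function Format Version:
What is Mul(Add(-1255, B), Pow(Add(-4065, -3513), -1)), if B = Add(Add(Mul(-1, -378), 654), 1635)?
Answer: Rational(-706, 3789) ≈ -0.18633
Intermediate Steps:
B = 2667 (B = Add(Add(378, 654), 1635) = Add(1032, 1635) = 2667)
Mul(Add(-1255, B), Pow(Add(-4065, -3513), -1)) = Mul(Add(-1255, 2667), Pow(Add(-4065, -3513), -1)) = Mul(1412, Pow(-7578, -1)) = Mul(1412, Rational(-1, 7578)) = Rational(-706, 3789)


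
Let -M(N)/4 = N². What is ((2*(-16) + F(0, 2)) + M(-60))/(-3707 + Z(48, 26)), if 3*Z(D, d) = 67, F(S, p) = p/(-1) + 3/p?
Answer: 86595/22108 ≈ 3.9169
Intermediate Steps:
F(S, p) = -p + 3/p (F(S, p) = p*(-1) + 3/p = -p + 3/p)
Z(D, d) = 67/3 (Z(D, d) = (⅓)*67 = 67/3)
M(N) = -4*N²
((2*(-16) + F(0, 2)) + M(-60))/(-3707 + Z(48, 26)) = ((2*(-16) + (-1*2 + 3/2)) - 4*(-60)²)/(-3707 + 67/3) = ((-32 + (-2 + 3*(½))) - 4*3600)/(-11054/3) = ((-32 + (-2 + 3/2)) - 14400)*(-3/11054) = ((-32 - ½) - 14400)*(-3/11054) = (-65/2 - 14400)*(-3/11054) = -28865/2*(-3/11054) = 86595/22108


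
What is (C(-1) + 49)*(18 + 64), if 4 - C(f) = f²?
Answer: 4264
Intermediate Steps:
C(f) = 4 - f²
(C(-1) + 49)*(18 + 64) = ((4 - 1*(-1)²) + 49)*(18 + 64) = ((4 - 1*1) + 49)*82 = ((4 - 1) + 49)*82 = (3 + 49)*82 = 52*82 = 4264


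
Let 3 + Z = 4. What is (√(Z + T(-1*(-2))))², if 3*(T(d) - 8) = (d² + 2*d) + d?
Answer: 37/3 ≈ 12.333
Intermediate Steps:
Z = 1 (Z = -3 + 4 = 1)
T(d) = 8 + d + d²/3 (T(d) = 8 + ((d² + 2*d) + d)/3 = 8 + (d² + 3*d)/3 = 8 + (d + d²/3) = 8 + d + d²/3)
(√(Z + T(-1*(-2))))² = (√(1 + (8 - 1*(-2) + (-1*(-2))²/3)))² = (√(1 + (8 + 2 + (⅓)*2²)))² = (√(1 + (8 + 2 + (⅓)*4)))² = (√(1 + (8 + 2 + 4/3)))² = (√(1 + 34/3))² = (√(37/3))² = (√111/3)² = 37/3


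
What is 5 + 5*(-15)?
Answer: -70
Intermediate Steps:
5 + 5*(-15) = 5 - 75 = -70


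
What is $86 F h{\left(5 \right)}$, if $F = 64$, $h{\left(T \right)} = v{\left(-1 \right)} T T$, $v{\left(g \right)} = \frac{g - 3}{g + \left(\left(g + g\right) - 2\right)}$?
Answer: $110080$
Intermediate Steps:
$v{\left(g \right)} = \frac{-3 + g}{-2 + 3 g}$ ($v{\left(g \right)} = \frac{-3 + g}{g + \left(2 g - 2\right)} = \frac{-3 + g}{g + \left(-2 + 2 g\right)} = \frac{-3 + g}{-2 + 3 g}$)
$h{\left(T \right)} = \frac{4 T^{2}}{5}$ ($h{\left(T \right)} = \frac{-3 - 1}{-2 + 3 \left(-1\right)} T T = \frac{1}{-2 - 3} \left(-4\right) T T = \frac{1}{-5} \left(-4\right) T T = \left(- \frac{1}{5}\right) \left(-4\right) T T = \frac{4 T}{5} T = \frac{4 T^{2}}{5}$)
$86 F h{\left(5 \right)} = 86 \cdot 64 \frac{4 \cdot 5^{2}}{5} = 5504 \cdot \frac{4}{5} \cdot 25 = 5504 \cdot 20 = 110080$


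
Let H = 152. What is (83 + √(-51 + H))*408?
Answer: 33864 + 408*√101 ≈ 37964.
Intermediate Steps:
(83 + √(-51 + H))*408 = (83 + √(-51 + 152))*408 = (83 + √101)*408 = 33864 + 408*√101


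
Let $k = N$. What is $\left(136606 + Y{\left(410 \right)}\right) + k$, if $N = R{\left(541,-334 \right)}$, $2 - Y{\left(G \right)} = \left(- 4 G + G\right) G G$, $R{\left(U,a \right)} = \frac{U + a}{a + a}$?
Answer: $\frac{138208937937}{668} \approx 2.069 \cdot 10^{8}$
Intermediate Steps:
$R{\left(U,a \right)} = \frac{U + a}{2 a}$
$Y{\left(G \right)} = 2 + 3 G^{3}$ ($Y{\left(G \right)} = 2 - \left(- 4 G + G\right) G G = 2 - - 3 G G G = 2 - - 3 G^{2} G = 2 - - 3 G^{3} = 2 + 3 G^{3}$)
$N = - \frac{207}{668}$ ($N = \frac{541 - 334}{2 \left(-334\right)} = \frac{1}{2} \left(- \frac{1}{334}\right) 207 = - \frac{207}{668} \approx -0.30988$)
$k = - \frac{207}{668} \approx -0.30988$
$\left(136606 + Y{\left(410 \right)}\right) + k = \left(136606 + \left(2 + 3 \cdot 410^{3}\right)\right) - \frac{207}{668} = \left(136606 + \left(2 + 3 \cdot 68921000\right)\right) - \frac{207}{668} = \left(136606 + \left(2 + 206763000\right)\right) - \frac{207}{668} = \left(136606 + 206763002\right) - \frac{207}{668} = 206899608 - \frac{207}{668} = \frac{138208937937}{668}$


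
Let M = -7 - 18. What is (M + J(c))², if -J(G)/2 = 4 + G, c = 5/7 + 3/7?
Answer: 61009/49 ≈ 1245.1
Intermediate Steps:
c = 8/7 (c = 5*(⅐) + 3*(⅐) = 5/7 + 3/7 = 8/7 ≈ 1.1429)
J(G) = -8 - 2*G (J(G) = -2*(4 + G) = -8 - 2*G)
M = -25
(M + J(c))² = (-25 + (-8 - 2*8/7))² = (-25 + (-8 - 16/7))² = (-25 - 72/7)² = (-247/7)² = 61009/49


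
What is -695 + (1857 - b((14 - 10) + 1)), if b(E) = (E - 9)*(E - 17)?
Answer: 1114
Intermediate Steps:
b(E) = (-17 + E)*(-9 + E) (b(E) = (-9 + E)*(-17 + E) = (-17 + E)*(-9 + E))
-695 + (1857 - b((14 - 10) + 1)) = -695 + (1857 - (153 + ((14 - 10) + 1)² - 26*((14 - 10) + 1))) = -695 + (1857 - (153 + (4 + 1)² - 26*(4 + 1))) = -695 + (1857 - (153 + 5² - 26*5)) = -695 + (1857 - (153 + 25 - 130)) = -695 + (1857 - 1*48) = -695 + (1857 - 48) = -695 + 1809 = 1114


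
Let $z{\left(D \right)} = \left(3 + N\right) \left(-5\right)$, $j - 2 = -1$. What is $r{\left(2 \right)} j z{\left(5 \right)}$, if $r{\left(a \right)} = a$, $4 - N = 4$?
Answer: $-30$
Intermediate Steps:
$j = 1$ ($j = 2 - 1 = 1$)
$N = 0$ ($N = 4 - 4 = 0$)
$z{\left(D \right)} = -15$ ($z{\left(D \right)} = \left(3 + 0\right) \left(-5\right) = 3 \left(-5\right) = -15$)
$r{\left(2 \right)} j z{\left(5 \right)} = 2 \cdot 1 \left(-15\right) = 2 \left(-15\right) = -30$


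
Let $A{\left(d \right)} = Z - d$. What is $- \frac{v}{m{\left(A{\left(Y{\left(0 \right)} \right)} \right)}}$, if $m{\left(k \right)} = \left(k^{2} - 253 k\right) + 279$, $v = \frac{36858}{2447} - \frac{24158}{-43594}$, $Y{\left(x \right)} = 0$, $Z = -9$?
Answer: $- \frac{832951139}{140650351983} \approx -0.0059221$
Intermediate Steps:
$v = \frac{832951139}{53337259}$ ($v = 36858 \cdot \frac{1}{2447} - - \frac{12079}{21797} = \frac{36858}{2447} + \frac{12079}{21797} = \frac{832951139}{53337259} \approx 15.617$)
$A{\left(d \right)} = -9 - d$
$m{\left(k \right)} = 279 + k^{2} - 253 k$
$- \frac{v}{m{\left(A{\left(Y{\left(0 \right)} \right)} \right)}} = - \frac{832951139}{53337259 \left(279 + \left(-9 - 0\right)^{2} - 253 \left(-9 - 0\right)\right)} = - \frac{832951139}{53337259 \left(279 + \left(-9 + 0\right)^{2} - 253 \left(-9 + 0\right)\right)} = - \frac{832951139}{53337259 \left(279 + \left(-9\right)^{2} - -2277\right)} = - \frac{832951139}{53337259 \left(279 + 81 + 2277\right)} = - \frac{832951139}{53337259 \cdot 2637} = \left(-1\right) \frac{832951139}{140650351983} = - \frac{832951139}{140650351983}$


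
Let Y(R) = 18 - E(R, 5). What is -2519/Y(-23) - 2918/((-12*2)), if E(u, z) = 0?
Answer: -661/36 ≈ -18.361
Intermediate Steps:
Y(R) = 18 (Y(R) = 18 - 1*0 = 18 + 0 = 18)
-2519/Y(-23) - 2918/((-12*2)) = -2519/18 - 2918/((-12*2)) = -2519*1/18 - 2918/(-24) = -2519/18 - 2918*(-1/24) = -2519/18 + 1459/12 = -661/36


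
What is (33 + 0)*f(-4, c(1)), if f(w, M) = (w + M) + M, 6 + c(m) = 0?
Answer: -528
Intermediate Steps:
c(m) = -6 (c(m) = -6 + 0 = -6)
f(w, M) = w + 2*M (f(w, M) = (M + w) + M = w + 2*M)
(33 + 0)*f(-4, c(1)) = (33 + 0)*(-4 + 2*(-6)) = 33*(-4 - 12) = 33*(-16) = -528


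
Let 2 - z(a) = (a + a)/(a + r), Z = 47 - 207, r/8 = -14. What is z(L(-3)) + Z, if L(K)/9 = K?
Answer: -22016/139 ≈ -158.39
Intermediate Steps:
r = -112 (r = 8*(-14) = -112)
L(K) = 9*K
Z = -160
z(a) = 2 - 2*a/(-112 + a) (z(a) = 2 - (a + a)/(a - 112) = 2 - 2*a/(-112 + a))
z(L(-3)) + Z = -224/(-112 + 9*(-3)) - 160 = -224/(-112 - 27) - 160 = -224/(-139) - 160 = -224*(-1/139) - 160 = 224/139 - 160 = -22016/139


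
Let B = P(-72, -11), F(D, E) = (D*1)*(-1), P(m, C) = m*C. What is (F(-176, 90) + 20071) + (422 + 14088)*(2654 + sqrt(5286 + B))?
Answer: 38529787 + 14510*sqrt(6078) ≈ 3.9661e+7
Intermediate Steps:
P(m, C) = C*m
F(D, E) = -D (F(D, E) = D*(-1) = -D)
B = 792 (B = -11*(-72) = 792)
(F(-176, 90) + 20071) + (422 + 14088)*(2654 + sqrt(5286 + B)) = (-1*(-176) + 20071) + (422 + 14088)*(2654 + sqrt(5286 + 792)) = (176 + 20071) + 14510*(2654 + sqrt(6078)) = 20247 + (38509540 + 14510*sqrt(6078)) = 38529787 + 14510*sqrt(6078)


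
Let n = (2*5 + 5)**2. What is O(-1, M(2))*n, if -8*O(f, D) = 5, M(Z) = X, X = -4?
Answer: -1125/8 ≈ -140.63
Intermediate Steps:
M(Z) = -4
O(f, D) = -5/8 (O(f, D) = -1/8*5 = -5/8)
n = 225 (n = (10 + 5)**2 = 15**2 = 225)
O(-1, M(2))*n = -5/8*225 = -1125/8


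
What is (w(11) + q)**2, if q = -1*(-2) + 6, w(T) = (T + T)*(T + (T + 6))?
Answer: 389376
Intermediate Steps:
w(T) = 2*T*(6 + 2*T) (w(T) = (2*T)*(T + (6 + T)) = (2*T)*(6 + 2*T) = 2*T*(6 + 2*T))
q = 8 (q = 2 + 6 = 8)
(w(11) + q)**2 = (4*11*(3 + 11) + 8)**2 = (4*11*14 + 8)**2 = (616 + 8)**2 = 624**2 = 389376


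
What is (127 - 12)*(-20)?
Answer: -2300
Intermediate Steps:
(127 - 12)*(-20) = 115*(-20) = -2300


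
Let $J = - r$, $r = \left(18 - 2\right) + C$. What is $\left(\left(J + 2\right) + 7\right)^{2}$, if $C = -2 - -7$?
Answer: $144$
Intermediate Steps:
$C = 5$ ($C = -2 + 7 = 5$)
$r = 21$ ($r = \left(18 - 2\right) + 5 = 16 + 5 = 21$)
$J = -21$ ($J = \left(-1\right) 21 = -21$)
$\left(\left(J + 2\right) + 7\right)^{2} = \left(\left(-21 + 2\right) + 7\right)^{2} = \left(-19 + 7\right)^{2} = \left(-12\right)^{2} = 144$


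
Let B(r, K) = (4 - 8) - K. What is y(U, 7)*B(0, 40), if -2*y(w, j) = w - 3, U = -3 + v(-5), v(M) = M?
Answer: -242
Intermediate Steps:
U = -8 (U = -3 - 5 = -8)
y(w, j) = 3/2 - w/2 (y(w, j) = -(w - 3)/2 = -(-3 + w)/2 = 3/2 - w/2)
B(r, K) = -4 - K
y(U, 7)*B(0, 40) = (3/2 - ½*(-8))*(-4 - 1*40) = (3/2 + 4)*(-4 - 40) = (11/2)*(-44) = -242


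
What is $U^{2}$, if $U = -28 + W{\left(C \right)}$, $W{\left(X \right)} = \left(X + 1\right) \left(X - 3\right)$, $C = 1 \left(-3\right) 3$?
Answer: $4624$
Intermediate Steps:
$C = -9$ ($C = \left(-3\right) 3 = -9$)
$W{\left(X \right)} = \left(1 + X\right) \left(-3 + X\right)$
$U = 68$ ($U = -28 - \left(-15 - 81\right) = -28 + \left(-3 + 81 + 18\right) = -28 + 96 = 68$)
$U^{2} = 68^{2} = 4624$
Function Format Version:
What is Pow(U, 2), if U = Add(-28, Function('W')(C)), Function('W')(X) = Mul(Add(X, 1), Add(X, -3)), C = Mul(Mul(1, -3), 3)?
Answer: 4624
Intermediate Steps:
C = -9 (C = Mul(-3, 3) = -9)
Function('W')(X) = Mul(Add(1, X), Add(-3, X))
U = 68 (U = Add(-28, Add(-3, Pow(-9, 2), Mul(-2, -9))) = Add(-28, Add(-3, 81, 18)) = Add(-28, 96) = 68)
Pow(U, 2) = Pow(68, 2) = 4624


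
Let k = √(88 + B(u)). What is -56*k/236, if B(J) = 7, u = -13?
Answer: -14*√95/59 ≈ -2.3128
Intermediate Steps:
k = √95 (k = √(88 + 7) = √95 ≈ 9.7468)
-56*k/236 = -56*√95/236 = -14*√95/59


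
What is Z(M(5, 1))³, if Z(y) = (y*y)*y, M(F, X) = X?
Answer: 1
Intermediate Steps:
Z(y) = y³ (Z(y) = y²*y = y³)
Z(M(5, 1))³ = (1³)³ = 1³ = 1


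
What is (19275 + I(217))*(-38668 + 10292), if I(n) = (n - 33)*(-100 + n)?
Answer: -1157825928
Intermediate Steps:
I(n) = (-100 + n)*(-33 + n) (I(n) = (-33 + n)*(-100 + n) = (-100 + n)*(-33 + n))
(19275 + I(217))*(-38668 + 10292) = (19275 + (3300 + 217² - 133*217))*(-38668 + 10292) = (19275 + (3300 + 47089 - 28861))*(-28376) = (19275 + 21528)*(-28376) = 40803*(-28376) = -1157825928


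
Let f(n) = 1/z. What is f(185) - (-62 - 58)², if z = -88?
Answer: -1267201/88 ≈ -14400.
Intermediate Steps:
f(n) = -1/88 (f(n) = 1/(-88) = -1/88)
f(185) - (-62 - 58)² = -1/88 - (-62 - 58)² = -1/88 - 1*(-120)² = -1/88 - 1*14400 = -1/88 - 14400 = -1267201/88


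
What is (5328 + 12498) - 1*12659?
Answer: 5167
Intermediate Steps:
(5328 + 12498) - 1*12659 = 17826 - 12659 = 5167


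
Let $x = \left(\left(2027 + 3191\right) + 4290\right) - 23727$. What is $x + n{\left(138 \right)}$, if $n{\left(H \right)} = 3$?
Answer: $-14216$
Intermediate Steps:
$x = -14219$ ($x = \left(5218 + 4290\right) - 23727 = 9508 - 23727 = -14219$)
$x + n{\left(138 \right)} = -14219 + 3 = -14216$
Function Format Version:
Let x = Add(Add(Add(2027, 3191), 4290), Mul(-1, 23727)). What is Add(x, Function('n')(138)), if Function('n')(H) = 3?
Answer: -14216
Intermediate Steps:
x = -14219 (x = Add(Add(5218, 4290), -23727) = Add(9508, -23727) = -14219)
Add(x, Function('n')(138)) = Add(-14219, 3) = -14216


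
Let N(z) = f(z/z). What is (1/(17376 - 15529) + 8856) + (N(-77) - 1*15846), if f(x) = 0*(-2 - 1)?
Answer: -12910529/1847 ≈ -6990.0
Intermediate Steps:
f(x) = 0 (f(x) = 0*(-3) = 0)
N(z) = 0
(1/(17376 - 15529) + 8856) + (N(-77) - 1*15846) = (1/(17376 - 15529) + 8856) + (0 - 1*15846) = (1/1847 + 8856) + (0 - 15846) = (1/1847 + 8856) - 15846 = 16357033/1847 - 15846 = -12910529/1847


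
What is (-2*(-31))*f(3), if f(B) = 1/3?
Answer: 62/3 ≈ 20.667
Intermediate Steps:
f(B) = ⅓
(-2*(-31))*f(3) = -2*(-31)*(⅓) = 62*(⅓) = 62/3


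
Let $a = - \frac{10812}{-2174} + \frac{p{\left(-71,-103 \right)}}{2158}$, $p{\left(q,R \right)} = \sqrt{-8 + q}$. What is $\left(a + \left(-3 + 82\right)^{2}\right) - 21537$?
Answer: $- \frac{16621346}{1087} + \frac{i \sqrt{79}}{2158} \approx -15291.0 + 0.0041187 i$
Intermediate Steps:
$a = \frac{5406}{1087} + \frac{i \sqrt{79}}{2158}$ ($a = - \frac{10812}{-2174} + \frac{\sqrt{-8 - 71}}{2158} = \left(-10812\right) \left(- \frac{1}{2174}\right) + \sqrt{-79} \cdot \frac{1}{2158} = \frac{5406}{1087} + i \sqrt{79} \cdot \frac{1}{2158} = \frac{5406}{1087} + \frac{i \sqrt{79}}{2158} \approx 4.9733 + 0.0041187 i$)
$\left(a + \left(-3 + 82\right)^{2}\right) - 21537 = \left(\left(\frac{5406}{1087} + \frac{i \sqrt{79}}{2158}\right) + \left(-3 + 82\right)^{2}\right) - 21537 = \left(\left(\frac{5406}{1087} + \frac{i \sqrt{79}}{2158}\right) + 79^{2}\right) - 21537 = \left(\left(\frac{5406}{1087} + \frac{i \sqrt{79}}{2158}\right) + 6241\right) - 21537 = \left(\frac{6789373}{1087} + \frac{i \sqrt{79}}{2158}\right) - 21537 = - \frac{16621346}{1087} + \frac{i \sqrt{79}}{2158}$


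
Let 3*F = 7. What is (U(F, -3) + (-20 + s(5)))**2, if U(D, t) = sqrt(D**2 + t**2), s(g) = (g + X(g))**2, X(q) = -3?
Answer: (-48 + sqrt(130))**2/9 ≈ 148.83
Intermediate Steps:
F = 7/3 (F = (1/3)*7 = 7/3 ≈ 2.3333)
s(g) = (-3 + g)**2 (s(g) = (g - 3)**2 = (-3 + g)**2)
(U(F, -3) + (-20 + s(5)))**2 = (sqrt((7/3)**2 + (-3)**2) + (-20 + (-3 + 5)**2))**2 = (sqrt(49/9 + 9) + (-20 + 2**2))**2 = (sqrt(130/9) + (-20 + 4))**2 = (sqrt(130)/3 - 16)**2 = (-16 + sqrt(130)/3)**2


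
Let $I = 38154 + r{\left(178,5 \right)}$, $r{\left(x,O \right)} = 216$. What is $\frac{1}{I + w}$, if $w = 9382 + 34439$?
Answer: $\frac{1}{82191} \approx 1.2167 \cdot 10^{-5}$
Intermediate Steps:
$w = 43821$
$I = 38370$ ($I = 38154 + 216 = 38370$)
$\frac{1}{I + w} = \frac{1}{38370 + 43821} = \frac{1}{82191}$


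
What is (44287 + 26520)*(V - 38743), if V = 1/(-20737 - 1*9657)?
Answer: -83379118687601/30394 ≈ -2.7433e+9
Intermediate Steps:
V = -1/30394 (V = 1/(-20737 - 9657) = 1/(-30394) = -1/30394 ≈ -3.2901e-5)
(44287 + 26520)*(V - 38743) = (44287 + 26520)*(-1/30394 - 38743) = 70807*(-1177554743/30394) = -83379118687601/30394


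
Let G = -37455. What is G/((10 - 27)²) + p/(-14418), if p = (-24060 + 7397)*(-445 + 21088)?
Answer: 32956183037/1388934 ≈ 23728.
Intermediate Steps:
p = -343974309 (p = -16663*20643 = -343974309)
G/((10 - 27)²) + p/(-14418) = -37455/(10 - 27)² - 343974309/(-14418) = -37455/((-17)²) - 343974309*(-1/14418) = -37455/289 + 114658103/4806 = 32956183037/1388934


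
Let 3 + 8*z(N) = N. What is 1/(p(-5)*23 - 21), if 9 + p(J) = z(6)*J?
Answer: -8/2169 ≈ -0.0036883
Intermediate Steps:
z(N) = -3/8 + N/8
p(J) = -9 + 3*J/8 (p(J) = -9 + (-3/8 + (⅛)*6)*J = -9 + (-3/8 + ¾)*J = -9 + 3*J/8)
1/(p(-5)*23 - 21) = 1/((-9 + (3/8)*(-5))*23 - 21) = 1/((-9 - 15/8)*23 - 21) = 1/(-87/8*23 - 21) = 1/(-2001/8 - 21) = 1/(-2169/8) = -8/2169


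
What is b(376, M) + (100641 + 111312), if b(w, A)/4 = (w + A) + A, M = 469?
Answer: 217209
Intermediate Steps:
b(w, A) = 4*w + 8*A (b(w, A) = 4*((w + A) + A) = 4*((A + w) + A) = 4*(w + 2*A) = 4*w + 8*A)
b(376, M) + (100641 + 111312) = (4*376 + 8*469) + (100641 + 111312) = (1504 + 3752) + 211953 = 5256 + 211953 = 217209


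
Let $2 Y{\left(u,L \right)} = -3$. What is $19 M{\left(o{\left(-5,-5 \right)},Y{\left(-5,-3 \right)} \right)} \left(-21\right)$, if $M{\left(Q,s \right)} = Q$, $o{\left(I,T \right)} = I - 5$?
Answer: $3990$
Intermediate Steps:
$o{\left(I,T \right)} = -5 + I$
$Y{\left(u,L \right)} = - \frac{3}{2}$ ($Y{\left(u,L \right)} = \frac{1}{2} \left(-3\right) = - \frac{3}{2}$)
$19 M{\left(o{\left(-5,-5 \right)},Y{\left(-5,-3 \right)} \right)} \left(-21\right) = 19 \left(-5 - 5\right) \left(-21\right) = 19 \left(-10\right) \left(-21\right) = \left(-190\right) \left(-21\right) = 3990$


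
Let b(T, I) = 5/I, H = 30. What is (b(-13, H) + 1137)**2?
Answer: 46553329/36 ≈ 1.2931e+6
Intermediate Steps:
(b(-13, H) + 1137)**2 = (5/30 + 1137)**2 = (5*(1/30) + 1137)**2 = (1/6 + 1137)**2 = (6823/6)**2 = 46553329/36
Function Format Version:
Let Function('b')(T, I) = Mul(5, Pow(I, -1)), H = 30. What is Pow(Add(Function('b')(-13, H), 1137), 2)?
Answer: Rational(46553329, 36) ≈ 1.2931e+6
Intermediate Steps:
Pow(Add(Function('b')(-13, H), 1137), 2) = Pow(Add(Mul(5, Pow(30, -1)), 1137), 2) = Pow(Add(Mul(5, Rational(1, 30)), 1137), 2) = Pow(Add(Rational(1, 6), 1137), 2) = Pow(Rational(6823, 6), 2) = Rational(46553329, 36)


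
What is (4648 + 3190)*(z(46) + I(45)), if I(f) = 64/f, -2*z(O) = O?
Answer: -7610698/45 ≈ -1.6913e+5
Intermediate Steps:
z(O) = -O/2
(4648 + 3190)*(z(46) + I(45)) = (4648 + 3190)*(-½*46 + 64/45) = 7838*(-23 + 64*(1/45)) = 7838*(-23 + 64/45) = 7838*(-971/45) = -7610698/45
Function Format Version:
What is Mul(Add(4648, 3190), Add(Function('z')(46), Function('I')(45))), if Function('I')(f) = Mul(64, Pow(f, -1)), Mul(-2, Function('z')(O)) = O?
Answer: Rational(-7610698, 45) ≈ -1.6913e+5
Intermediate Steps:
Function('z')(O) = Mul(Rational(-1, 2), O)
Mul(Add(4648, 3190), Add(Function('z')(46), Function('I')(45))) = Mul(Add(4648, 3190), Add(Mul(Rational(-1, 2), 46), Mul(64, Pow(45, -1)))) = Mul(7838, Add(-23, Mul(64, Rational(1, 45)))) = Mul(7838, Add(-23, Rational(64, 45))) = Mul(7838, Rational(-971, 45)) = Rational(-7610698, 45)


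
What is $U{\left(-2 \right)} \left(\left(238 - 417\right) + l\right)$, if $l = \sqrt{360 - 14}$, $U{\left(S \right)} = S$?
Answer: $358 - 2 \sqrt{346} \approx 320.8$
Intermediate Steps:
$l = \sqrt{346} \approx 18.601$
$U{\left(-2 \right)} \left(\left(238 - 417\right) + l\right) = - 2 \left(\left(238 - 417\right) + \sqrt{346}\right) = - 2 \left(-179 + \sqrt{346}\right) = 358 - 2 \sqrt{346}$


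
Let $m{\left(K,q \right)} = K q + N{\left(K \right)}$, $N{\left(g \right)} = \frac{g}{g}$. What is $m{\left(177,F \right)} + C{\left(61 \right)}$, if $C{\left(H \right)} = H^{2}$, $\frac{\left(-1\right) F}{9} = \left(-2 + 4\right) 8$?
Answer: $-21766$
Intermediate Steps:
$F = -144$ ($F = - 9 \left(-2 + 4\right) 8 = - 9 \cdot 2 \cdot 8 = \left(-9\right) 16 = -144$)
$N{\left(g \right)} = 1$
$m{\left(K,q \right)} = 1 + K q$ ($m{\left(K,q \right)} = K q + 1 = 1 + K q$)
$m{\left(177,F \right)} + C{\left(61 \right)} = \left(1 + 177 \left(-144\right)\right) + 61^{2} = \left(1 - 25488\right) + 3721 = -25487 + 3721 = -21766$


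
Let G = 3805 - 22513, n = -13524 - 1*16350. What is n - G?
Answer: -11166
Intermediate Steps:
n = -29874 (n = -13524 - 16350 = -29874)
G = -18708
n - G = -29874 - 1*(-18708) = -29874 + 18708 = -11166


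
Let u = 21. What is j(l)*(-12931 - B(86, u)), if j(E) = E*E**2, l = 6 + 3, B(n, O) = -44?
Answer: -9394623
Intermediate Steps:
l = 9
j(E) = E**3
j(l)*(-12931 - B(86, u)) = 9**3*(-12931 - 1*(-44)) = 729*(-12931 + 44) = 729*(-12887) = -9394623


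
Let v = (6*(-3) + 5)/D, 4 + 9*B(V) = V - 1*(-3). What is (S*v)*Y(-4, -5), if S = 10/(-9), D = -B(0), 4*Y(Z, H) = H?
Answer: -325/2 ≈ -162.50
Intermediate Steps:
Y(Z, H) = H/4
B(V) = -1/9 + V/9 (B(V) = -4/9 + (V - 1*(-3))/9 = -4/9 + (V + 3)/9 = -4/9 + (3 + V)/9 = -4/9 + (1/3 + V/9) = -1/9 + V/9)
D = 1/9 (D = -(-1/9 + (1/9)*0) = -(-1/9 + 0) = -1*(-1/9) = 1/9 ≈ 0.11111)
S = -10/9 (S = 10*(-1/9) = -10/9 ≈ -1.1111)
v = -117 (v = (6*(-3) + 5)/(1/9) = (-18 + 5)*9 = -13*9 = -117)
(S*v)*Y(-4, -5) = (-10/9*(-117))*((1/4)*(-5)) = 130*(-5/4) = -325/2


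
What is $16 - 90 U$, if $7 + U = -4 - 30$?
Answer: $3706$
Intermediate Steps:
$U = -41$ ($U = -7 - 34 = -41$)
$16 - 90 U = 16 - -3690 = 16 + 3690 = 3706$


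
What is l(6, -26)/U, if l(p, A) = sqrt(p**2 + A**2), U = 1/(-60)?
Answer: -120*sqrt(178) ≈ -1601.0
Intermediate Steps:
U = -1/60 ≈ -0.016667
l(p, A) = sqrt(A**2 + p**2)
l(6, -26)/U = sqrt((-26)**2 + 6**2)/(-1/60) = sqrt(676 + 36)*(-60) = sqrt(712)*(-60) = (2*sqrt(178))*(-60) = -120*sqrt(178)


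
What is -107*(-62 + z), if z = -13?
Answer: 8025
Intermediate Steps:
-107*(-62 + z) = -107*(-62 - 13) = -107*(-75) = 8025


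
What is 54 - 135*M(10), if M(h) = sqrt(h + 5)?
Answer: 54 - 135*sqrt(15) ≈ -468.85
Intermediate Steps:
M(h) = sqrt(5 + h)
54 - 135*M(10) = 54 - 135*sqrt(5 + 10) = 54 - 135*sqrt(15)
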